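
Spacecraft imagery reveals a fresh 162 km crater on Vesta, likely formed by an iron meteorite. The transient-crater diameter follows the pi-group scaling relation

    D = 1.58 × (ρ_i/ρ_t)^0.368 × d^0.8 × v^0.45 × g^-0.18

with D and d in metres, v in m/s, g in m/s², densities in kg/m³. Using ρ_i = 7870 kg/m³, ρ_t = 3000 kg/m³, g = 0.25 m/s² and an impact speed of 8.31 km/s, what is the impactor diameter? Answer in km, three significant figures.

d ≈ 5.38 km

Rearranging for d: d = [D / (1.58 · (7870/3000)^0.368 · 8310^0.45 · 0.25^-0.18)]^(1/0.8).
D = 162000 m.
(7870/3000)^0.368 = 1.426
8310^0.45 = 58.05
0.25^-0.18 = 1.283
Denominator = 1.58 × 1.426 × 58.05 × 1.283 = 167.8
D / 167.8 = 162000 / 167.8 = 965.4
d = 965.4^(1/0.8) = 965.4^1.25 = 5381 m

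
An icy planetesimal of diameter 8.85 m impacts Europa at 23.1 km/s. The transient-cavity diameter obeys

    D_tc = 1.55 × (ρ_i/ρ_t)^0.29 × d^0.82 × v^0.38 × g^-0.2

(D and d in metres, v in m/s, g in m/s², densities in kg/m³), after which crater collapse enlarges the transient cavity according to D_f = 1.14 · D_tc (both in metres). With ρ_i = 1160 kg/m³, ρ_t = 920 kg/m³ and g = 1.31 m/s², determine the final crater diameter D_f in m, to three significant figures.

D_f ≈ 487 m

v = 23100 m/s.
(ρ_i/ρ_t)^0.29 = (1160/920)^0.29 = 1.070
d^0.82 = 8.85^0.82 = 5.977
v^0.38 = 23100^0.38 = 45.52
g^-0.2 = 1.31^-0.2 = 0.9474
D_tc = 1.55 × 1.070 × 5.977 × 45.52 × 0.9474 = 427.5 m
D_f = 1.14 × 427.5 = 487.3 m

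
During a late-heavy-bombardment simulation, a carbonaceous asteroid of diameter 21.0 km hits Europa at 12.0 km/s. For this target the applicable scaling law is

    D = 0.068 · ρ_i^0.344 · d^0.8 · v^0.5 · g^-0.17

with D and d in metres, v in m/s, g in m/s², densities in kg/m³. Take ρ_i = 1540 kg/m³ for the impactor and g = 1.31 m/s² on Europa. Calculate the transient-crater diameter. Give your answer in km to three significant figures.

D ≈ 255 km

In SI units: d = 21000 m, v = 12000 m/s.
ρ_i^0.344 = 1540^0.344 = 12.49
d^0.8 = 21000^0.8 = 2869
v^0.5 = 12000^0.5 = 109.5
g^-0.17 = 1.31^-0.17 = 0.9551
D = 0.068 × 12.49 × 2869 × 109.5 × 0.9551 = 2.548 × 10^5 m
   = 254.8 km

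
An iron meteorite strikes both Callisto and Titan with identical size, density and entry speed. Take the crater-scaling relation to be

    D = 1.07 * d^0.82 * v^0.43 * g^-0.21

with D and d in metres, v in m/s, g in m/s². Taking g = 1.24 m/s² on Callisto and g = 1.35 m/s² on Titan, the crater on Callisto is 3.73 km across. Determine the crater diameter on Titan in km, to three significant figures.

All impactor-dependent factors cancel in the ratio, leaving D_Titan/D_Callisto = (g_Titan/g_Callisto)^-0.21.
(1.35/1.24)^-0.21 = 1.089^-0.21 = 0.9823
D_Titan = 0.9823 × 3.73 km = 3.66 km

D ≈ 3.66 km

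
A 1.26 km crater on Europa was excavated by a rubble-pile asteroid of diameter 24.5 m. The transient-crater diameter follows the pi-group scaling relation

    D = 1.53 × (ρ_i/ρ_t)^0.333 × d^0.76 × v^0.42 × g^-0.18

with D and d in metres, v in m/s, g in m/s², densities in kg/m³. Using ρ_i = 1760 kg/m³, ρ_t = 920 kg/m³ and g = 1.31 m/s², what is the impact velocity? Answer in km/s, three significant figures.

v ≈ 18.0 km/s

Rearranging for v: v = [D / (1.53 · (1760/920)^0.333 · 24.5^0.76 · 1.31^-0.18)]^(1/0.42).
D = 1260 m.
(1760/920)^0.333 = 1.241
24.5^0.76 = 11.37
1.31^-0.18 = 0.9526
Denominator = 1.53 × 1.241 × 11.37 × 0.9526 = 20.57
D / 20.57 = 1260 / 20.57 = 61.25
v = 61.25^(1/0.42) = 61.25^2.381 = 17993 m/s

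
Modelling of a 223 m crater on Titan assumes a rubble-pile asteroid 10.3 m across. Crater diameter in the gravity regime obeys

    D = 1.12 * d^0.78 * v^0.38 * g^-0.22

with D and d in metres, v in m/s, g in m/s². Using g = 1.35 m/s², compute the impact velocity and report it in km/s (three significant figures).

Rearranging for v: v = [D / (1.12 · 10.3^0.78 · 1.35^-0.22)]^(1/0.38).
10.3^0.78 = 6.166
1.35^-0.22 = 0.9361
Denominator = 1.12 × 6.166 × 0.9361 = 6.465
D / 6.465 = 223 / 6.465 = 34.49
v = 34.49^(1/0.38) = 34.49^2.6316 = 11133 m/s

v ≈ 11.1 km/s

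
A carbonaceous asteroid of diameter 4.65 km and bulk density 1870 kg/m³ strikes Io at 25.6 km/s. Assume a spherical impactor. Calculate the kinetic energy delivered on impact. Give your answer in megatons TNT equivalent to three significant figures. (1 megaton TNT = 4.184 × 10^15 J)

d = 4650 m; v = 25600 m/s.
Mass m = (π/6) ρ d³ = (π/6) × 1870 × (4650)³ = 9.845 × 10^13 kg
E = ½ m v² = 0.5 × 9.845 × 10^13 × (25600)² = 3.226 × 10^22 J
   = 3.226 × 10^22 / 4.184×10^15 = 7.710 × 10^6 Mt

E ≈ 7.71 × 10^6 Mt TNT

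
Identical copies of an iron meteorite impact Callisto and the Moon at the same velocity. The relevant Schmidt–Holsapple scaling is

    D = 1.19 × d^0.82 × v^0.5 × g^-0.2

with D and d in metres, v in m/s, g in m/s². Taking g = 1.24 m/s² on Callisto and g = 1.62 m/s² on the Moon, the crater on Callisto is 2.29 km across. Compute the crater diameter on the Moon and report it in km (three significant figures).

D ≈ 2.17 km

All impactor-dependent factors cancel in the ratio, leaving D_Moon/D_Callisto = (g_Moon/g_Callisto)^-0.2.
(1.62/1.24)^-0.2 = 1.306^-0.2 = 0.9480
D_Moon = 0.9480 × 2.29 km = 2.17 km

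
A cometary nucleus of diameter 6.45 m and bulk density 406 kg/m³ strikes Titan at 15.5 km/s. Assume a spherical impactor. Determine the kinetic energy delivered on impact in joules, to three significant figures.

v = 15500 m/s.
Mass m = (π/6) ρ d³ = (π/6) × 406 × (6.45)³ = 5.704 × 10^4 kg
E = ½ m v² = 0.5 × 5.704 × 10^4 × (15500)² = 6.852 × 10^12 J

E ≈ 6.85 × 10^12 J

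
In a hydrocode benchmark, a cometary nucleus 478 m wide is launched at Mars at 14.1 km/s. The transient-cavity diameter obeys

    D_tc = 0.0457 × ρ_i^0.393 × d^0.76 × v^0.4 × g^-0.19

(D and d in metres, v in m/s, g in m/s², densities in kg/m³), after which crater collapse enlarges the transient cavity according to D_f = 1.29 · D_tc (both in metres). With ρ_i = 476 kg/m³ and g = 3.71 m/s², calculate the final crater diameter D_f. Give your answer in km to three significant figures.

v = 14100 m/s.
ρ_i^0.393 = 476^0.393 = 11.28
d^0.76 = 478^0.76 = 108.7
v^0.4 = 14100^0.4 = 45.68
g^-0.19 = 3.71^-0.19 = 0.7795
D_tc = 0.0457 × 11.28 × 108.7 × 45.68 × 0.7795 = 1995 m
D_f = 1.29 × 1995 = 2574 m
     = 2.574 km

D_f ≈ 2.57 km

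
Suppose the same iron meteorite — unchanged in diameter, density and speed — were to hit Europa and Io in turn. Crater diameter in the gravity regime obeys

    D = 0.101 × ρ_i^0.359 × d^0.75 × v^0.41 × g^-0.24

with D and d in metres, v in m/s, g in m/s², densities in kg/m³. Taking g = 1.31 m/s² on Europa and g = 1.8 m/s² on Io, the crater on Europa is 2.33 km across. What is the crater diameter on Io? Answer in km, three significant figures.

D ≈ 2.16 km

All impactor-dependent factors cancel in the ratio, leaving D_Io/D_Europa = (g_Io/g_Europa)^-0.24.
(1.8/1.31)^-0.24 = 1.374^-0.24 = 0.9266
D_Io = 0.9266 × 2.33 km = 2.16 km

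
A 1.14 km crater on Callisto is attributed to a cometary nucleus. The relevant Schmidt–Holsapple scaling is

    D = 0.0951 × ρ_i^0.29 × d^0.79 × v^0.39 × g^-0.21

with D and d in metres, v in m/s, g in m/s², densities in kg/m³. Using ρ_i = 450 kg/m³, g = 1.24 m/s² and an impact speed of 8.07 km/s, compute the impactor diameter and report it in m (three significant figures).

Rearranging for d: d = [D / (0.0951 · 450^0.29 · 8070^0.39 · 1.24^-0.21)]^(1/0.79).
D = 1140 m.
450^0.29 = 5.881
8070^0.39 = 33.39
1.24^-0.21 = 0.9558
Denominator = 0.0951 × 5.881 × 33.39 × 0.9558 = 17.85
D / 17.85 = 1140 / 17.85 = 63.87
d = 63.87^(1/0.79) = 63.87^1.2658 = 192.8 m

d ≈ 193 m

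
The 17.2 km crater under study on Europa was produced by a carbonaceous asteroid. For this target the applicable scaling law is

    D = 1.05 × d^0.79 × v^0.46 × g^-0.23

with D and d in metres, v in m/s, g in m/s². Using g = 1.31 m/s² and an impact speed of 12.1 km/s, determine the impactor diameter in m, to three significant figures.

d ≈ 980 m

Rearranging for d: d = [D / (1.05 · 12100^0.46 · 1.31^-0.23)]^(1/0.79).
D = 17200 m.
12100^0.46 = 75.52
1.31^-0.23 = 0.9398
Denominator = 1.05 × 75.52 × 0.9398 = 74.52
D / 74.52 = 17200 / 74.52 = 230.8
d = 230.8^(1/0.79) = 230.8^1.2658 = 980.4 m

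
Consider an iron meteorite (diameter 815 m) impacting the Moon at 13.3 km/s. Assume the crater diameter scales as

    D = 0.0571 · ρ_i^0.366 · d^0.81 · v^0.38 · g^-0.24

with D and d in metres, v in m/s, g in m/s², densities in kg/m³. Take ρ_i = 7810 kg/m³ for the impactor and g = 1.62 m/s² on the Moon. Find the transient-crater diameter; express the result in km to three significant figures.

D ≈ 11.4 km

In SI units: v = 13300 m/s.
ρ_i^0.366 = 7810^0.366 = 26.59
d^0.81 = 815^0.81 = 228.1
v^0.38 = 13300^0.38 = 36.90
g^-0.24 = 1.62^-0.24 = 0.8907
D = 0.0571 × 26.59 × 228.1 × 36.90 × 0.8907 = 11382 m
   = 11.38 km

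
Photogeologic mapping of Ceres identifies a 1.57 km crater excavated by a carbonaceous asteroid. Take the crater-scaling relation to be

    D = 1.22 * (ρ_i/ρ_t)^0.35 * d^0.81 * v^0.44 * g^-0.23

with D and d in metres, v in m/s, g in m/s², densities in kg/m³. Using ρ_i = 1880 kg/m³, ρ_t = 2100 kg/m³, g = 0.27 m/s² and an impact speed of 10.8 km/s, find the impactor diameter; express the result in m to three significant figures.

d ≈ 32.2 m

Rearranging for d: d = [D / (1.22 · (1880/2100)^0.35 · 10800^0.44 · 0.27^-0.23)]^(1/0.81).
D = 1570 m.
(1880/2100)^0.35 = 0.9620
10800^0.44 = 59.53
0.27^-0.23 = 1.351
Denominator = 1.22 × 0.9620 × 59.53 × 1.351 = 94.39
D / 94.39 = 1570 / 94.39 = 16.63
d = 16.63^(1/0.81) = 16.63^1.2346 = 32.16 m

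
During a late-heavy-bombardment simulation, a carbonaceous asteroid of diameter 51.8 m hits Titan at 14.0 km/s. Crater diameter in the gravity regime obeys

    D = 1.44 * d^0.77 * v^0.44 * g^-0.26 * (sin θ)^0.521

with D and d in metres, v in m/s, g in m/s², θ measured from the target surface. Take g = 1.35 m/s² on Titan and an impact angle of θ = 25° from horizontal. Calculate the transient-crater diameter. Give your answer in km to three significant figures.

In SI units: v = 14000 m/s.
d^0.77 = 51.8^0.77 = 20.89
v^0.44 = 14000^0.44 = 66.73
g^-0.26 = 1.35^-0.26 = 0.9249
(sin 25°)^0.521 = 0.4226^0.521 = 0.6384
D = 1.44 × 20.89 × 66.73 × 0.9249 × 0.6384 = 1185 m
   = 1.185 km

D ≈ 1.19 km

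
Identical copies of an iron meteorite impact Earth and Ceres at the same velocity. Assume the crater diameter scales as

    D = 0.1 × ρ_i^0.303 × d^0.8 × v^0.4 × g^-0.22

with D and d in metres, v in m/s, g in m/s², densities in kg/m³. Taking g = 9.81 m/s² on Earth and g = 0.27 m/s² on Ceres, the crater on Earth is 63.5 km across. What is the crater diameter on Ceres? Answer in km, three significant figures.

All impactor-dependent factors cancel in the ratio, leaving D_Ceres/D_Earth = (g_Ceres/g_Earth)^-0.22.
(0.27/9.81)^-0.22 = 0.02752^-0.22 = 2.204
D_Ceres = 2.204 × 63.5 km = 140 km

D ≈ 140 km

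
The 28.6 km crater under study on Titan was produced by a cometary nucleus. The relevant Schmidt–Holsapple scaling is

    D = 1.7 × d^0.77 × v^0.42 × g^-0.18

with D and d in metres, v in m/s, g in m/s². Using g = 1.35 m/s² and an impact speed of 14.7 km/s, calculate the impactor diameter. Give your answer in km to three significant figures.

Rearranging for d: d = [D / (1.7 · 14700^0.42 · 1.35^-0.18)]^(1/0.77).
D = 28600 m.
14700^0.42 = 56.27
1.35^-0.18 = 0.9474
Denominator = 1.7 × 56.27 × 0.9474 = 90.63
D / 90.63 = 28600 / 90.63 = 315.6
d = 315.6^(1/0.77) = 315.6^1.2987 = 1760 m

d ≈ 1.76 km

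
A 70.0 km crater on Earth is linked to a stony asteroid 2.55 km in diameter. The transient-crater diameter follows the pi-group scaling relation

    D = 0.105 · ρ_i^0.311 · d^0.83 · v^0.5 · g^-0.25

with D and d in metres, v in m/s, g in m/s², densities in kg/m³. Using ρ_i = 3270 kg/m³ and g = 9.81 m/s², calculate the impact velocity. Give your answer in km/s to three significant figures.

Rearranging for v: v = [D / (0.105 · 3270^0.311 · 2550^0.83 · 9.81^-0.25)]^(1/0.5).
D = 70000 m.
3270^0.311 = 12.39
2550^0.83 = 672.1
9.81^-0.25 = 0.5650
Denominator = 0.105 × 12.39 × 672.1 × 0.5650 = 494.0
D / 494.0 = 70000 / 494.0 = 141.7
v = 141.7^(1/0.5) = 141.7^2 = 20079 m/s

v ≈ 20.1 km/s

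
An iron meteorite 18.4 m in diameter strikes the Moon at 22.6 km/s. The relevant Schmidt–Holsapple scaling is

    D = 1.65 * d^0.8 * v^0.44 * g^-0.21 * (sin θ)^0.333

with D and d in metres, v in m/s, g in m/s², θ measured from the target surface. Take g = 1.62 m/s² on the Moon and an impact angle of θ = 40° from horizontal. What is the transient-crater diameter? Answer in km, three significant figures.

D ≈ 1.09 km

In SI units: v = 22600 m/s.
d^0.8 = 18.4^0.8 = 10.28
v^0.44 = 22600^0.44 = 82.38
g^-0.21 = 1.62^-0.21 = 0.9037
(sin 40°)^0.333 = 0.6428^0.333 = 0.8632
D = 1.65 × 10.28 × 82.38 × 0.9037 × 0.8632 = 1090 m
   = 1.090 km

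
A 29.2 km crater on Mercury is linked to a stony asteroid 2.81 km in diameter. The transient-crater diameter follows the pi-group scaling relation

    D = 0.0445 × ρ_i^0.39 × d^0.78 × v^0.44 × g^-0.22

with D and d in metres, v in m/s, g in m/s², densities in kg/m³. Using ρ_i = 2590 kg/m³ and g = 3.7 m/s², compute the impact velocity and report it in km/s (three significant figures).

v ≈ 23.2 km/s

Rearranging for v: v = [D / (0.0445 · 2590^0.39 · 2810^0.78 · 3.7^-0.22)]^(1/0.44).
D = 29200 m.
2590^0.39 = 21.44
2810^0.78 = 489.8
3.7^-0.22 = 0.7499
Denominator = 0.0445 × 21.44 × 489.8 × 0.7499 = 350.4
D / 350.4 = 29200 / 350.4 = 83.33
v = 83.33^(1/0.44) = 83.33^2.2727 = 23196 m/s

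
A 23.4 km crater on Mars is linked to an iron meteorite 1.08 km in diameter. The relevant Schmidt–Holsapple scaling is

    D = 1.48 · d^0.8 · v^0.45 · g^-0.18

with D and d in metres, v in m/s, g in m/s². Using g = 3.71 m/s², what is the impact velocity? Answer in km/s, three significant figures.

Rearranging for v: v = [D / (1.48 · 1080^0.8 · 3.71^-0.18)]^(1/0.45).
D = 23400 m.
1080^0.8 = 267.1
3.71^-0.18 = 0.7898
Denominator = 1.48 × 267.1 × 0.7898 = 312.2
D / 312.2 = 23400 / 312.2 = 74.95
v = 74.95^(1/0.45) = 74.95^2.2222 = 14659 m/s

v ≈ 14.7 km/s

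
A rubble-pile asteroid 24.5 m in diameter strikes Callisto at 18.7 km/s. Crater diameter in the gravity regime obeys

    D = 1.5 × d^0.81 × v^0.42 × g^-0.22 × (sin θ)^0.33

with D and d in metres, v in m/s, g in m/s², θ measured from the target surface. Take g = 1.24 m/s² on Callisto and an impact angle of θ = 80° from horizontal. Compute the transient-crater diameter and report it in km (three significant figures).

In SI units: v = 18700 m/s.
d^0.81 = 24.5^0.81 = 13.34
v^0.42 = 18700^0.42 = 62.25
g^-0.22 = 1.24^-0.22 = 0.9538
(sin 80°)^0.33 = 0.9848^0.33 = 0.9950
D = 1.5 × 13.34 × 62.25 × 0.9538 × 0.9950 = 1182 m
   = 1.182 km

D ≈ 1.18 km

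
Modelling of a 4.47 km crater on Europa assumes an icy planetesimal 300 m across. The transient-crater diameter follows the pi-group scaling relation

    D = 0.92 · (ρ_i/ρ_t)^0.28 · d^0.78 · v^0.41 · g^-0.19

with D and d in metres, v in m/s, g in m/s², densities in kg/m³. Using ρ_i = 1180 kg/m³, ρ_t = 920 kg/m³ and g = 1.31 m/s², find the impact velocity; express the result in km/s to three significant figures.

Rearranging for v: v = [D / (0.92 · (1180/920)^0.28 · 300^0.78 · 1.31^-0.19)]^(1/0.41).
D = 4470 m.
(1180/920)^0.28 = 1.072
300^0.78 = 85.54
1.31^-0.19 = 0.9500
Denominator = 0.92 × 1.072 × 85.54 × 0.9500 = 80.14
D / 80.14 = 4470 / 80.14 = 55.78
v = 55.78^(1/0.41) = 55.78^2.439 = 18183 m/s

v ≈ 18.2 km/s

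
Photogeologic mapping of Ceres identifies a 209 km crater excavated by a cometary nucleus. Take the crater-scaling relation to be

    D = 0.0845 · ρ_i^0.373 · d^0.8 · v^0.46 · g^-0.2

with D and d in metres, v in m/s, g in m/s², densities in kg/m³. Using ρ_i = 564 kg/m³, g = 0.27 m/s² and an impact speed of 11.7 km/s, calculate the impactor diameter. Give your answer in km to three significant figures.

d ≈ 16.9 km

Rearranging for d: d = [D / (0.0845 · 564^0.373 · 11700^0.46 · 0.27^-0.2)]^(1/0.8).
D = 209000 m.
564^0.373 = 10.62
11700^0.46 = 74.36
0.27^-0.2 = 1.299
Denominator = 0.0845 × 10.62 × 74.36 × 1.299 = 86.68
D / 86.68 = 209000 / 86.68 = 2411
d = 2411^(1/0.8) = 2411^1.25 = 16895 m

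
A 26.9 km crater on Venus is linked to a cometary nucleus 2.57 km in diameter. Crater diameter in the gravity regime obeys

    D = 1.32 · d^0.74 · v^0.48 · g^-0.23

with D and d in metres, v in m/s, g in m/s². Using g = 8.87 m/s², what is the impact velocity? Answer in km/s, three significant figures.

v ≈ 15.0 km/s

Rearranging for v: v = [D / (1.32 · 2570^0.74 · 8.87^-0.23)]^(1/0.48).
D = 26900 m.
2570^0.74 = 333.7
8.87^-0.23 = 0.6053
Denominator = 1.32 × 333.7 × 0.6053 = 266.6
D / 266.6 = 26900 / 266.6 = 100.9
v = 100.9^(1/0.48) = 100.9^2.0833 = 14952 m/s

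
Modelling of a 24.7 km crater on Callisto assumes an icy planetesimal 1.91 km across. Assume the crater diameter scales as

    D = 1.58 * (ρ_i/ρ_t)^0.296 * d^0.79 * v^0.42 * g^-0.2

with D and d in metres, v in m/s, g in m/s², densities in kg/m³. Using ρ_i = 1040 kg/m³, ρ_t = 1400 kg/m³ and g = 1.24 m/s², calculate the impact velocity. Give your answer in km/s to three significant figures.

Rearranging for v: v = [D / (1.58 · (1040/1400)^0.296 · 1910^0.79 · 1.24^-0.2)]^(1/0.42).
D = 24700 m.
(1040/1400)^0.296 = 0.9158
1910^0.79 = 390.9
1.24^-0.2 = 0.9579
Denominator = 1.58 × 0.9158 × 390.9 × 0.9579 = 541.8
D / 541.8 = 24700 / 541.8 = 45.59
v = 45.59^(1/0.42) = 45.59^2.381 = 8908 m/s

v ≈ 8.91 km/s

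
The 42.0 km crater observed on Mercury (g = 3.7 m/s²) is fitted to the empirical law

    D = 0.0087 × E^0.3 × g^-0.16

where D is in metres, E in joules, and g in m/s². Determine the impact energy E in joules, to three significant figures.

E ≈ 3.82 × 10^22 J

Rearranging: E = [D / (0.0087 · g^-0.16)]^(1/0.3).
D = 42000 m.
g^-0.16 = 3.7^-0.16 = 0.8111
D / (0.0087 × 0.8111) = 42000 / (7.057 × 10^-3) = 5.952 × 10^6
E = (5.952 × 10^6)^3.3333 = 3.819 × 10^22 J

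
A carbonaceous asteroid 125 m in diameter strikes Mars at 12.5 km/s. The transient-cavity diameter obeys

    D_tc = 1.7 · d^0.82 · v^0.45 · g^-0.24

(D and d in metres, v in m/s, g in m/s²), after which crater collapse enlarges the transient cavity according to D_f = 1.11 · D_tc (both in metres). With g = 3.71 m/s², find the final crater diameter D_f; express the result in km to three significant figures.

v = 12500 m/s.
d^0.82 = 125^0.82 = 52.42
v^0.45 = 12500^0.45 = 69.76
g^-0.24 = 3.71^-0.24 = 0.7300
D_tc = 1.7 × 52.42 × 69.76 × 0.7300 = 4538 m
D_f = 1.11 × 4538 = 5037 m
     = 5.037 km

D_f ≈ 5.04 km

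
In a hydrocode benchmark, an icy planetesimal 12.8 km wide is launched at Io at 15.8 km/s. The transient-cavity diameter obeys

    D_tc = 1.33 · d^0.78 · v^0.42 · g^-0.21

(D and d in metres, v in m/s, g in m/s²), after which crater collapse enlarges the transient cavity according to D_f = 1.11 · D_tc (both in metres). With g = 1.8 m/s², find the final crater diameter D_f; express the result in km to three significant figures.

In SI: d = 12800 m, v = 15800 m/s.
d^0.78 = 12800^0.78 = 1598
v^0.42 = 15800^0.42 = 58.00
g^-0.21 = 1.8^-0.21 = 0.8839
D_tc = 1.33 × 1598 × 58.00 × 0.8839 = 1.090 × 10^5 m
D_f = 1.11 × 1.090 × 10^5 = 1.210 × 10^5 m
     = 121.0 km

D_f ≈ 121 km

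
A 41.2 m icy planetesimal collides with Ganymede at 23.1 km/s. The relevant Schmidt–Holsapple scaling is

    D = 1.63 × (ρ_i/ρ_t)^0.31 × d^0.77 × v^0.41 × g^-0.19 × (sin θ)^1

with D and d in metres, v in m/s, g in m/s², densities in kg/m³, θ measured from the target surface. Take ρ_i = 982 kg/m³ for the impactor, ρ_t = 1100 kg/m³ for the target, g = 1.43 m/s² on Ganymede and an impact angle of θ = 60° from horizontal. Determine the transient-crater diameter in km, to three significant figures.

D ≈ 1.37 km

In SI units: v = 23100 m/s.
(ρ_i/ρ_t)^0.31 = (982/1100)^0.31 = 0.9654
d^0.77 = 41.2^0.77 = 17.52
v^0.41 = 23100^0.41 = 61.53
g^-0.19 = 1.43^-0.19 = 0.9343
(sin 60°)^1 = 0.8660^1 = 0.8660
D = 1.63 × 0.9654 × 17.52 × 61.53 × 0.9343 × 0.8660 = 1373 m
   = 1.373 km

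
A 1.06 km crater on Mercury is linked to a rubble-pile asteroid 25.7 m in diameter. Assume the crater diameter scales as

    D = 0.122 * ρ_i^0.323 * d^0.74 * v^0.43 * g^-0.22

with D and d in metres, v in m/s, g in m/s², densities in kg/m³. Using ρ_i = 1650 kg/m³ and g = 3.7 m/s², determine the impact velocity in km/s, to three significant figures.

Rearranging for v: v = [D / (0.122 · 1650^0.323 · 25.7^0.74 · 3.7^-0.22)]^(1/0.43).
D = 1060 m.
1650^0.323 = 10.95
25.7^0.74 = 11.05
3.7^-0.22 = 0.7499
Denominator = 0.122 × 10.95 × 11.05 × 0.7499 = 11.07
D / 11.07 = 1060 / 11.07 = 95.75
v = 95.75^(1/0.43) = 95.75^2.3256 = 40489 m/s

v ≈ 40.5 km/s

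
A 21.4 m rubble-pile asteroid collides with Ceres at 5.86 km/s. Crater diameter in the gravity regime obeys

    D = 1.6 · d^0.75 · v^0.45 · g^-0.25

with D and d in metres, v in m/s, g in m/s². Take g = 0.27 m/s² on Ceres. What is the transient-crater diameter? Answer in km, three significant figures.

D ≈ 1.10 km

In SI units: v = 5860 m/s.
d^0.75 = 21.4^0.75 = 9.950
v^0.45 = 5860^0.45 = 49.61
g^-0.25 = 0.27^-0.25 = 1.387
D = 1.6 × 9.950 × 49.61 × 1.387 = 1095 m
   = 1.095 km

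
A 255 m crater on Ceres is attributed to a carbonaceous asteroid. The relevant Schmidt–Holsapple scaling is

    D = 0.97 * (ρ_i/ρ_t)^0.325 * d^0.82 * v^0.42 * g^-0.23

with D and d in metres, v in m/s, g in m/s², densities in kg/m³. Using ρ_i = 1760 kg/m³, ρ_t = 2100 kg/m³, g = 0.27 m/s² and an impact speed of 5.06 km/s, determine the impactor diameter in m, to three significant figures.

d ≈ 8.41 m

Rearranging for d: d = [D / (0.97 · (1760/2100)^0.325 · 5060^0.42 · 0.27^-0.23)]^(1/0.82).
(1760/2100)^0.325 = 0.9442
5060^0.42 = 35.95
0.27^-0.23 = 1.351
Denominator = 0.97 × 0.9442 × 35.95 × 1.351 = 44.48
D / 44.48 = 255 / 44.48 = 5.733
d = 5.733^(1/0.82) = 5.733^1.2195 = 8.411 m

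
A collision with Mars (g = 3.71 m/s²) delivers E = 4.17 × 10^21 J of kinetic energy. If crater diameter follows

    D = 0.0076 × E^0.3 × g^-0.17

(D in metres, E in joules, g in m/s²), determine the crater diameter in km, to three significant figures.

D ≈ 18.6 km

E^0.3 = (4.17 × 10^21)^0.3 = 3.062 × 10^6
g^-0.17 = 3.71^-0.17 = 0.8002
D = 0.0076 × 3.062 × 10^6 × 0.8002 = 18622 m
   = 18.62 km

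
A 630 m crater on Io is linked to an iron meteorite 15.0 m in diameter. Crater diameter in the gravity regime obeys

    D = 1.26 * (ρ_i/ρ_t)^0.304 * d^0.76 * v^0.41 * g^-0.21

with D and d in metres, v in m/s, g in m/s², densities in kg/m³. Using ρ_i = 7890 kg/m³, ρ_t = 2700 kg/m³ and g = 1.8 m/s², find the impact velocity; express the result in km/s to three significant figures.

v ≈ 15.4 km/s

Rearranging for v: v = [D / (1.26 · (7890/2700)^0.304 · 15^0.76 · 1.8^-0.21)]^(1/0.41).
(7890/2700)^0.304 = 1.385
15^0.76 = 7.831
1.8^-0.21 = 0.8839
Denominator = 1.26 × 1.385 × 7.831 × 0.8839 = 12.08
D / 12.08 = 630 / 12.08 = 52.15
v = 52.15^(1/0.41) = 52.15^2.439 = 15431 m/s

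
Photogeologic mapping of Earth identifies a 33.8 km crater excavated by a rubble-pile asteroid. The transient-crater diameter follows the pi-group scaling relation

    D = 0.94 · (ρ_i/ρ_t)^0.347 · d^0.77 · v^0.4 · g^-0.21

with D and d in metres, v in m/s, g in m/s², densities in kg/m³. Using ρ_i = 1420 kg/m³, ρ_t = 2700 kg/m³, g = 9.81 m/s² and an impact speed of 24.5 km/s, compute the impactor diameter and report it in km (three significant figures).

Rearranging for d: d = [D / (0.94 · (1420/2700)^0.347 · 24500^0.4 · 9.81^-0.21)]^(1/0.77).
D = 33800 m.
(1420/2700)^0.347 = 0.8001
24500^0.4 = 56.97
9.81^-0.21 = 0.6191
Denominator = 0.94 × 0.8001 × 56.97 × 0.6191 = 26.53
D / 26.53 = 33800 / 26.53 = 1274
d = 1274^(1/0.77) = 1274^1.2987 = 10782 m

d ≈ 10.8 km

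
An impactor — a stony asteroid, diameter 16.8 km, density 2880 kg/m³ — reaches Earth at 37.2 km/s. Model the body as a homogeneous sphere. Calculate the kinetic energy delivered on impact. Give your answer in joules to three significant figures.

E ≈ 4.95 × 10^24 J

d = 16800 m; v = 37200 m/s.
Mass m = (π/6) ρ d³ = (π/6) × 2880 × (16800)³ = 7.150 × 10^15 kg
E = ½ m v² = 0.5 × 7.150 × 10^15 × (37200)² = 4.947 × 10^24 J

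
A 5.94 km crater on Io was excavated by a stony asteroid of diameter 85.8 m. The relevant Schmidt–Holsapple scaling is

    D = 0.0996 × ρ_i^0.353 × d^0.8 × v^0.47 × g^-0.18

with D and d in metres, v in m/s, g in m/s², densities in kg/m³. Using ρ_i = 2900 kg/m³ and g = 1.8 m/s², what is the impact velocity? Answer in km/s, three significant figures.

v ≈ 23.3 km/s

Rearranging for v: v = [D / (0.0996 · 2900^0.353 · 85.8^0.8 · 1.8^-0.18)]^(1/0.47).
D = 5940 m.
2900^0.353 = 16.68
85.8^0.8 = 35.22
1.8^-0.18 = 0.8996
Denominator = 0.0996 × 16.68 × 35.22 × 0.8996 = 52.64
D / 52.64 = 5940 / 52.64 = 112.8
v = 112.8^(1/0.47) = 112.8^2.1277 = 23265 m/s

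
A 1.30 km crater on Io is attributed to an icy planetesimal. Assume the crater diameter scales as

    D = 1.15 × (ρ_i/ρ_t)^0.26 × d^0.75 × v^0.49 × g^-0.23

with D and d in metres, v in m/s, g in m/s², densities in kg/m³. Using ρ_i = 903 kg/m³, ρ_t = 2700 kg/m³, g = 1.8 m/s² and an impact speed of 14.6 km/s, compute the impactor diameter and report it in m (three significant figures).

d ≈ 39.2 m

Rearranging for d: d = [D / (1.15 · (903/2700)^0.26 · 14600^0.49 · 1.8^-0.23)]^(1/0.75).
D = 1300 m.
(903/2700)^0.26 = 0.7522
14600^0.49 = 109.8
1.8^-0.23 = 0.8735
Denominator = 1.15 × 0.7522 × 109.8 × 0.8735 = 82.97
D / 82.97 = 1300 / 82.97 = 15.67
d = 15.67^(1/0.75) = 15.67^1.3333 = 39.21 m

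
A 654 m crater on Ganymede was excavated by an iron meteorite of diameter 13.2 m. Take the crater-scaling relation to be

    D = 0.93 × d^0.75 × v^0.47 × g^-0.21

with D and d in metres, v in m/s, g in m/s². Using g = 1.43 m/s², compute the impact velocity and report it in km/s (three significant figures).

v ≈ 21.8 km/s

Rearranging for v: v = [D / (0.93 · 13.2^0.75 · 1.43^-0.21)]^(1/0.47).
13.2^0.75 = 6.925
1.43^-0.21 = 0.9276
Denominator = 0.93 × 6.925 × 0.9276 = 5.974
D / 5.974 = 654 / 5.974 = 109.5
v = 109.5^(1/0.47) = 109.5^2.1277 = 21840 m/s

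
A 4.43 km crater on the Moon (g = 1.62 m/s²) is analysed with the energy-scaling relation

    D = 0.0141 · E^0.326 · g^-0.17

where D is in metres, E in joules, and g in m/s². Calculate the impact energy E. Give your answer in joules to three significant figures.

Rearranging: E = [D / (0.0141 · g^-0.17)]^(1/0.326).
D = 4430 m.
g^-0.17 = 1.62^-0.17 = 0.9213
D / (0.0141 × 0.9213) = 4430 / (0.01299) = 3.410 × 10^5
E = (3.410 × 10^5)^3.0675 = 9.370 × 10^16 J

E ≈ 9.37 × 10^16 J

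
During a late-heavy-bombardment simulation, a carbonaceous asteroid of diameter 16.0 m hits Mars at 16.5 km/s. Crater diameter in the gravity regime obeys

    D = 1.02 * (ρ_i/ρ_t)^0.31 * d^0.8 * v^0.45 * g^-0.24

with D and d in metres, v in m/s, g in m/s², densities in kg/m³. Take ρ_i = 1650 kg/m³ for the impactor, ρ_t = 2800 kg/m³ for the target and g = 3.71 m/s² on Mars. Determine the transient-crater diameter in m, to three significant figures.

D ≈ 459 m

In SI units: v = 16500 m/s.
(ρ_i/ρ_t)^0.31 = (1650/2800)^0.31 = 0.8488
d^0.8 = 16^0.8 = 9.190
v^0.45 = 16500^0.45 = 79.04
g^-0.24 = 3.71^-0.24 = 0.7300
D = 1.02 × 0.8488 × 9.190 × 79.04 × 0.7300 = 459.1 m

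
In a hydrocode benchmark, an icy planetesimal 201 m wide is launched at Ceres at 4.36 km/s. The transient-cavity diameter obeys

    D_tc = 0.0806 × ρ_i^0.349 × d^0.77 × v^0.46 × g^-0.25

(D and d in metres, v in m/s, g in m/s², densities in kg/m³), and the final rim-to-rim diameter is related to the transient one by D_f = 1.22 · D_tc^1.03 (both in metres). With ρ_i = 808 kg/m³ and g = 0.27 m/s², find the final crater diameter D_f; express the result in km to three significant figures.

D_f ≈ 5.04 km

v = 4360 m/s.
ρ_i^0.349 = 808^0.349 = 10.34
d^0.77 = 201^0.77 = 59.36
v^0.46 = 4360^0.46 = 47.22
g^-0.25 = 0.27^-0.25 = 1.387
D_tc = 0.0806 × 10.34 × 59.36 × 47.22 × 1.387 = 3240 m
D_f = 1.22 × (3240)^1.03 = 5038 m
     = 5.038 km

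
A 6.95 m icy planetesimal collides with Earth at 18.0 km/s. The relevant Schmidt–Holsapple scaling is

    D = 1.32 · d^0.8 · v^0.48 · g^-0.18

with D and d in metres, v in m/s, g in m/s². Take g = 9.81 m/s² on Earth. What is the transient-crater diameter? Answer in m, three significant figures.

D ≈ 455 m

In SI units: v = 18000 m/s.
d^0.8 = 6.95^0.8 = 4.716
v^0.48 = 18000^0.48 = 110.3
g^-0.18 = 9.81^-0.18 = 0.6630
D = 1.32 × 4.716 × 110.3 × 0.6630 = 455.2 m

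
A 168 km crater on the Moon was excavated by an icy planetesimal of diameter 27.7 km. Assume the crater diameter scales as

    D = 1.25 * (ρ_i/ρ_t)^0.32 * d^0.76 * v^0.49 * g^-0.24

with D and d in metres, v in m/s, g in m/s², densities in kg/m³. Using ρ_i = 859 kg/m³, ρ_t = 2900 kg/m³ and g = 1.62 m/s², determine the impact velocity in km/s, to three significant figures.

Rearranging for v: v = [D / (1.25 · (859/2900)^0.32 · 27700^0.76 · 1.62^-0.24)]^(1/0.49).
D = 168000 m.
(859/2900)^0.32 = 0.6775
27700^0.76 = 2378
1.62^-0.24 = 0.8907
Denominator = 1.25 × 0.6775 × 2378 × 0.8907 = 1794
D / 1794 = 168000 / 1794 = 93.65
v = 93.65^(1/0.49) = 93.65^2.0408 = 10555 m/s

v ≈ 10.6 km/s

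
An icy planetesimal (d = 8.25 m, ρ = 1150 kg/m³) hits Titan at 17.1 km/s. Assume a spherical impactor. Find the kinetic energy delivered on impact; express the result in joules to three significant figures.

E ≈ 4.94 × 10^13 J

v = 17100 m/s.
Mass m = (π/6) ρ d³ = (π/6) × 1150 × (8.25)³ = 3.381 × 10^5 kg
E = ½ m v² = 0.5 × 3.381 × 10^5 × (17100)² = 4.943 × 10^13 J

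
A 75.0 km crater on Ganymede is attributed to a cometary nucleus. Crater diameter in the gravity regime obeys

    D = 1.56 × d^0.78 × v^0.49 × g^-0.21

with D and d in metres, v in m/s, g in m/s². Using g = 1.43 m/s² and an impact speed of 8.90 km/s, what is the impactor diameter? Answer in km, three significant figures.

Rearranging for d: d = [D / (1.56 · 8900^0.49 · 1.43^-0.21)]^(1/0.78).
D = 75000 m.
8900^0.49 = 86.14
1.43^-0.21 = 0.9276
Denominator = 1.56 × 86.14 × 0.9276 = 124.6
D / 124.6 = 75000 / 124.6 = 601.9
d = 601.9^(1/0.78) = 601.9^1.2821 = 3661 m

d ≈ 3.66 km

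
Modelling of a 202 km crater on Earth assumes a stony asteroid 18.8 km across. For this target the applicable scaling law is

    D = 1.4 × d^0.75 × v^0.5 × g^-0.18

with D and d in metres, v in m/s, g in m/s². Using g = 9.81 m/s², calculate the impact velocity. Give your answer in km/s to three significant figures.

Rearranging for v: v = [D / (1.4 · 18800^0.75 · 9.81^-0.18)]^(1/0.5).
D = 202000 m.
18800^0.75 = 1606
9.81^-0.18 = 0.6630
Denominator = 1.4 × 1606 × 0.6630 = 1491
D / 1491 = 202000 / 1491 = 135.5
v = 135.5^(1/0.5) = 135.5^2 = 18360 m/s

v ≈ 18.4 km/s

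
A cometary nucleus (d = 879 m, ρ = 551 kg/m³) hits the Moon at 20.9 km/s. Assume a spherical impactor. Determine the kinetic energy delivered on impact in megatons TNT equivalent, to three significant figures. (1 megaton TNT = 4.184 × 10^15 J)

v = 20900 m/s.
Mass m = (π/6) ρ d³ = (π/6) × 551 × (879)³ = 1.959 × 10^11 kg
E = ½ m v² = 0.5 × 1.959 × 10^11 × (20900)² = 4.279 × 10^19 J
   = 4.279 × 10^19 / 4.184×10^15 = 10227 Mt

E ≈ 10200 Mt TNT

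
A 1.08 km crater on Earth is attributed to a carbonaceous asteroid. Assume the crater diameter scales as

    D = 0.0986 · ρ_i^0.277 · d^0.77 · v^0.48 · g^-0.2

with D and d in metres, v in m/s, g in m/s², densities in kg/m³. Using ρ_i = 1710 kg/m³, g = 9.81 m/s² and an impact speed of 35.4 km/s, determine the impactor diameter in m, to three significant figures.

d ≈ 32.0 m

Rearranging for d: d = [D / (0.0986 · 1710^0.277 · 35400^0.48 · 9.81^-0.2)]^(1/0.77).
D = 1080 m.
1710^0.277 = 7.862
35400^0.48 = 152.6
9.81^-0.2 = 0.6334
Denominator = 0.0986 × 7.862 × 152.6 × 0.6334 = 74.93
D / 74.93 = 1080 / 74.93 = 14.41
d = 14.41^(1/0.77) = 14.41^1.2987 = 31.97 m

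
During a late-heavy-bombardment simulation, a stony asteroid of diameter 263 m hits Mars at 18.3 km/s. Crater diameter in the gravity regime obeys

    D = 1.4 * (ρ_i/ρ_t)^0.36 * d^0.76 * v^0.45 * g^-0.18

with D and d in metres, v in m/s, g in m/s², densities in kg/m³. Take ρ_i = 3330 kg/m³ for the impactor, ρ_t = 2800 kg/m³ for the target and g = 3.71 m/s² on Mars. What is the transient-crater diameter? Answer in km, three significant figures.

D ≈ 6.73 km

In SI units: v = 18300 m/s.
(ρ_i/ρ_t)^0.36 = (3330/2800)^0.36 = 1.064
d^0.76 = 263^0.76 = 69.05
v^0.45 = 18300^0.45 = 82.81
g^-0.18 = 3.71^-0.18 = 0.7898
D = 1.4 × 1.064 × 69.05 × 82.81 × 0.7898 = 6727 m
   = 6.727 km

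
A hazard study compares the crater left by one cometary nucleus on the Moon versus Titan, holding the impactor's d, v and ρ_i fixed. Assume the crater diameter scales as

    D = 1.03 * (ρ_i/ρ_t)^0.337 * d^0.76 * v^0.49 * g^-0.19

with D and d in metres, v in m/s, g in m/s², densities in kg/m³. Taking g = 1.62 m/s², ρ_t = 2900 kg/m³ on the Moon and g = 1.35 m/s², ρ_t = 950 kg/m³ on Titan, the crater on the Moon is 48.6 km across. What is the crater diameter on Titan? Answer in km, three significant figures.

The impactor-only factors (d, v, ρ_i) cancel in the ratio, leaving D_Titan/D_Moon = (g_Titan/g_Moon)^-0.19 · (ρ_t,Moon/ρ_t,Titan)^0.337.
(1.35/1.62)^-0.19 = 0.8333^-0.19 = 1.035
(2900/950)^0.337 = 3.053^0.337 = 1.457
Ratio = 1.035 × 1.457 = 1.508
D_Titan = 1.508 × 48.6 km = 73.3 km

D ≈ 73.3 km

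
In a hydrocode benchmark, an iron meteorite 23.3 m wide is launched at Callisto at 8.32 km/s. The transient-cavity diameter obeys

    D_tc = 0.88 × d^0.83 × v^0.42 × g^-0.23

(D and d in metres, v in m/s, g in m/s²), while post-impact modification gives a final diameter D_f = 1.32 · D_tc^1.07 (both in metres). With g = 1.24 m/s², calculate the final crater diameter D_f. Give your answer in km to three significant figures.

D_f ≈ 1.03 km

v = 8320 m/s.
d^0.83 = 23.3^0.83 = 13.64
v^0.42 = 8320^0.42 = 44.30
g^-0.23 = 1.24^-0.23 = 0.9517
D_tc = 0.88 × 13.64 × 44.30 × 0.9517 = 506.1 m
D_f = 1.32 × (506.1)^1.07 = 1033 m
     = 1.033 km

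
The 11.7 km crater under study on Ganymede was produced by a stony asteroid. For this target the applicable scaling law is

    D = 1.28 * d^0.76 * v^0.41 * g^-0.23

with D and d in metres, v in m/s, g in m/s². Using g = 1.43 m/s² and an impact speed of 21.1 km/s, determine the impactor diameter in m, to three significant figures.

Rearranging for d: d = [D / (1.28 · 21100^0.41 · 1.43^-0.23)]^(1/0.76).
D = 11700 m.
21100^0.41 = 59.29
1.43^-0.23 = 0.9210
Denominator = 1.28 × 59.29 × 0.9210 = 69.90
D / 69.90 = 11700 / 69.90 = 167.4
d = 167.4^(1/0.76) = 167.4^1.3158 = 843.4 m

d ≈ 843 m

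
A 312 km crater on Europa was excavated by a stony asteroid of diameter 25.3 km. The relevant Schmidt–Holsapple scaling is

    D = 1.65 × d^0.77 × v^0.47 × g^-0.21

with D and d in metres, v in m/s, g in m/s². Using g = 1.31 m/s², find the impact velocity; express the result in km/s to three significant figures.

v ≈ 11.6 km/s

Rearranging for v: v = [D / (1.65 · 25300^0.77 · 1.31^-0.21)]^(1/0.47).
D = 312000 m.
25300^0.77 = 2457
1.31^-0.21 = 0.9449
Denominator = 1.65 × 2457 × 0.9449 = 3831
D / 3831 = 312000 / 3831 = 81.44
v = 81.44^(1/0.47) = 81.44^2.1277 = 11633 m/s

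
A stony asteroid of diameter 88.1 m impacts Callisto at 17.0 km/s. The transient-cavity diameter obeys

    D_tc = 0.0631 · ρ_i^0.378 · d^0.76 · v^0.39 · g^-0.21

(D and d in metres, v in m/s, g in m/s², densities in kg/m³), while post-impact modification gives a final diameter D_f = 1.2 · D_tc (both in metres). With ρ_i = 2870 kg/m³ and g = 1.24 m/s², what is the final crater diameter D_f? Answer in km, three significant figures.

v = 17000 m/s.
ρ_i^0.378 = 2870^0.378 = 20.28
d^0.76 = 88.1^0.76 = 30.07
v^0.39 = 17000^0.39 = 44.66
g^-0.21 = 1.24^-0.21 = 0.9558
D_tc = 0.0631 × 20.28 × 30.07 × 44.66 × 0.9558 = 1643 m
D_f = 1.2 × 1643 = 1972 m
     = 1.972 km

D_f ≈ 1.97 km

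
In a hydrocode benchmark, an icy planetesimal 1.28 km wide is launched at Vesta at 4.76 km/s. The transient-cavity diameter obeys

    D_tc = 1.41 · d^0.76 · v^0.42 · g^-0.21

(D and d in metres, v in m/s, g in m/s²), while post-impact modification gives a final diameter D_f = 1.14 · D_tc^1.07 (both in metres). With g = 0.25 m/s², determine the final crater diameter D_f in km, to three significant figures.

D_f ≈ 34.0 km

In SI: d = 1280 m, v = 4760 m/s.
d^0.76 = 1280^0.76 = 229.9
v^0.42 = 4760^0.42 = 35.04
g^-0.21 = 0.25^-0.21 = 1.338
D_tc = 1.41 × 229.9 × 35.04 × 1.338 = 15200 m
D_f = 1.14 × (15200)^1.07 = 34000 m
     = 34.00 km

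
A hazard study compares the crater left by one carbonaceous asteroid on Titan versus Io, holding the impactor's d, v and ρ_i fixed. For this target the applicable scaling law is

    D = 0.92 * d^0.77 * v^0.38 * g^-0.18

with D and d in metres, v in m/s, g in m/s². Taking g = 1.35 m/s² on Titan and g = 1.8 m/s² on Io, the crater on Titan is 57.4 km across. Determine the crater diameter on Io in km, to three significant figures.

All impactor-dependent factors cancel in the ratio, leaving D_Io/D_Titan = (g_Io/g_Titan)^-0.18.
(1.8/1.35)^-0.18 = 1.333^-0.18 = 0.9496
D_Io = 0.9496 × 57.4 km = 54.5 km

D ≈ 54.5 km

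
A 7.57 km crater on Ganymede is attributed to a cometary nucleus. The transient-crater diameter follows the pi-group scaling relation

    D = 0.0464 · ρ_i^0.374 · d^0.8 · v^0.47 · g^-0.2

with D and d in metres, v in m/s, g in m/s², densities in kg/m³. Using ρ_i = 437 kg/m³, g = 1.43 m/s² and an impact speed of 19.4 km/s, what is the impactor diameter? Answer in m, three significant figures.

Rearranging for d: d = [D / (0.0464 · 437^0.374 · 19400^0.47 · 1.43^-0.2)]^(1/0.8).
D = 7570 m.
437^0.374 = 9.717
19400^0.47 = 103.6
1.43^-0.2 = 0.9310
Denominator = 0.0464 × 9.717 × 103.6 × 0.9310 = 43.49
D / 43.49 = 7570 / 43.49 = 174.1
d = 174.1^(1/0.8) = 174.1^1.25 = 632.4 m

d ≈ 632 m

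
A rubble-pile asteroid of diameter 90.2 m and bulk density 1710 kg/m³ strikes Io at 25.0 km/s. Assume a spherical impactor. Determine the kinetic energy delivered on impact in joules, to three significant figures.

E ≈ 2.05 × 10^17 J

v = 25000 m/s.
Mass m = (π/6) ρ d³ = (π/6) × 1710 × (90.2)³ = 6.571 × 10^8 kg
E = ½ m v² = 0.5 × 6.571 × 10^8 × (25000)² = 2.053 × 10^17 J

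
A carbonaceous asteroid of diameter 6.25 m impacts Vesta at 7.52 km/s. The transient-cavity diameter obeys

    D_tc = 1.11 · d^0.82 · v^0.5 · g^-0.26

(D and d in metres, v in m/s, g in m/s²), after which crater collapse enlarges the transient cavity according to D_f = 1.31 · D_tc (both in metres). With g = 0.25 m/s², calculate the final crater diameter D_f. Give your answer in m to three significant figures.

v = 7520 m/s.
d^0.82 = 6.25^0.82 = 4.494
v^0.5 = 7520^0.5 = 86.72
g^-0.26 = 0.25^-0.26 = 1.434
D_tc = 1.11 × 4.494 × 86.72 × 1.434 = 620.3 m
D_f = 1.31 × 620.3 = 812.6 m

D_f ≈ 813 m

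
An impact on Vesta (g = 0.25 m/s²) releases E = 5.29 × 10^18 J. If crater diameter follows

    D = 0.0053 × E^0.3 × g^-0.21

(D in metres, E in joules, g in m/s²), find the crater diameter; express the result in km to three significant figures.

D ≈ 2.94 km

E^0.3 = (5.29 × 10^18)^0.3 = 4.140 × 10^5
g^-0.21 = 0.25^-0.21 = 1.338
D = 0.0053 × 4.140 × 10^5 × 1.338 = 2936 m
   = 2.936 km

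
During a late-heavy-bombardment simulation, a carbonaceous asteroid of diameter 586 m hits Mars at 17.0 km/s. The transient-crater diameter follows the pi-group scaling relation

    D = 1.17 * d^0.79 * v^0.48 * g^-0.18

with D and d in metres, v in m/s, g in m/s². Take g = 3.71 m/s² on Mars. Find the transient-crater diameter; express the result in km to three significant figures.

D ≈ 15.2 km

In SI units: v = 17000 m/s.
d^0.79 = 586^0.79 = 153.7
v^0.48 = 17000^0.48 = 107.3
g^-0.18 = 3.71^-0.18 = 0.7898
D = 1.17 × 153.7 × 107.3 × 0.7898 = 15240 m
   = 15.24 km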